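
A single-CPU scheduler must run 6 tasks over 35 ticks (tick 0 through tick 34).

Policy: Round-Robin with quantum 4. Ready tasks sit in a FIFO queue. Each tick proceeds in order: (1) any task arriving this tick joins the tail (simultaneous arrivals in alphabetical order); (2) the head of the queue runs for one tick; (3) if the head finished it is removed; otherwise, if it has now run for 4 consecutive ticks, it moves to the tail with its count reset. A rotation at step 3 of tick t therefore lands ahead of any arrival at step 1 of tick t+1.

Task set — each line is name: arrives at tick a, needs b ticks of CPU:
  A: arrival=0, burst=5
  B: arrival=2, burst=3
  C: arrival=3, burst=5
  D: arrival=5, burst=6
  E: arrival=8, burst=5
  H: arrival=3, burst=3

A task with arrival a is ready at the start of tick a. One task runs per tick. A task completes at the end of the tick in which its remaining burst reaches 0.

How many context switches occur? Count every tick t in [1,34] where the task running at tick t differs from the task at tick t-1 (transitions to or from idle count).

t=0: queue=[A] q_used=0 → run A
t=1: queue=[A] q_used=1 → run A
t=2: queue=[A,B] q_used=2 → run A
t=3: queue=[A,B,C,H] q_used=3 → run A
t=4: queue=[B,C,H,A] q_used=0 → run B
t=5: queue=[B,C,H,A,D] q_used=1 → run B
t=6: queue=[B,C,H,A,D] q_used=2 → run B
t=7: queue=[C,H,A,D] q_used=0 → run C
t=8: queue=[C,H,A,D,E] q_used=1 → run C
t=9: queue=[C,H,A,D,E] q_used=2 → run C
t=10: queue=[C,H,A,D,E] q_used=3 → run C
t=11: queue=[H,A,D,E,C] q_used=0 → run H
t=12: queue=[H,A,D,E,C] q_used=1 → run H
t=13: queue=[H,A,D,E,C] q_used=2 → run H
t=14: queue=[A,D,E,C] q_used=0 → run A
t=15: queue=[D,E,C] q_used=0 → run D
t=16: queue=[D,E,C] q_used=1 → run D
t=17: queue=[D,E,C] q_used=2 → run D
t=18: queue=[D,E,C] q_used=3 → run D
t=19: queue=[E,C,D] q_used=0 → run E
t=20: queue=[E,C,D] q_used=1 → run E
t=21: queue=[E,C,D] q_used=2 → run E
t=22: queue=[E,C,D] q_used=3 → run E
t=23: queue=[C,D,E] q_used=0 → run C
t=24: queue=[D,E] q_used=0 → run D
t=25: queue=[D,E] q_used=1 → run D
t=26: queue=[E] q_used=0 → run E
t=27: (idle)
t=28: (idle)
t=29: (idle)
t=30: (idle)
t=31: (idle)
t=32: (idle)
t=33: (idle)
t=34: (idle)

context switches = 10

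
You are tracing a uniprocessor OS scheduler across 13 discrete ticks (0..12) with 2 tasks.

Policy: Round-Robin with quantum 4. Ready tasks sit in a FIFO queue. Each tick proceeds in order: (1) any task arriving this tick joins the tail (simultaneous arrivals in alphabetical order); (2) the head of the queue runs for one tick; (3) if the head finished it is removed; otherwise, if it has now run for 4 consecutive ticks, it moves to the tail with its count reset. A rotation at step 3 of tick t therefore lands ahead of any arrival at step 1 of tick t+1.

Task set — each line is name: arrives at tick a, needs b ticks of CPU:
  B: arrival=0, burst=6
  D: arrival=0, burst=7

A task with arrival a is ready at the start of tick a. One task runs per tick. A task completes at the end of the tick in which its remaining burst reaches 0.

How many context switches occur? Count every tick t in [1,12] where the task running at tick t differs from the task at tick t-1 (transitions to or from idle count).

t=0: queue=[B,D] q_used=0 → run B
t=1: queue=[B,D] q_used=1 → run B
t=2: queue=[B,D] q_used=2 → run B
t=3: queue=[B,D] q_used=3 → run B
t=4: queue=[D,B] q_used=0 → run D
t=5: queue=[D,B] q_used=1 → run D
t=6: queue=[D,B] q_used=2 → run D
t=7: queue=[D,B] q_used=3 → run D
t=8: queue=[B,D] q_used=0 → run B
t=9: queue=[B,D] q_used=1 → run B
t=10: queue=[D] q_used=0 → run D
t=11: queue=[D] q_used=1 → run D
t=12: queue=[D] q_used=2 → run D

context switches = 3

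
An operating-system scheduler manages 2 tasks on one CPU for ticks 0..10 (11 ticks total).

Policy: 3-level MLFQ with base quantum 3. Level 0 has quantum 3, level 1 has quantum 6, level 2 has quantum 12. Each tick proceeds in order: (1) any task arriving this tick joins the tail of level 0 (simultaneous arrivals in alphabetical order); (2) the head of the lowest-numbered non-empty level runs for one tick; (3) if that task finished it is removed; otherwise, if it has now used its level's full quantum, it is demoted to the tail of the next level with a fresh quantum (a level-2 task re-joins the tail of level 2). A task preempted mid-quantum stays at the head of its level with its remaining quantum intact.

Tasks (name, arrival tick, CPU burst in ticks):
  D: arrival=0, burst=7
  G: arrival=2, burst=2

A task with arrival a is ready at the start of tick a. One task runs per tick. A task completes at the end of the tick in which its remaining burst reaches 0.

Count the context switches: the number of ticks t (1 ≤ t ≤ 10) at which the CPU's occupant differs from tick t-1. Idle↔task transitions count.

context switches = 3

t=0: L0/L1/L2 = D/-/- → run D
t=1: L0/L1/L2 = D/-/- → run D
t=2: L0/L1/L2 = DG/-/- → run D
t=3: L0/L1/L2 = G/D/- → run G
t=4: L0/L1/L2 = G/D/- → run G
t=5: L0/L1/L2 = -/D/- → run D
t=6: L0/L1/L2 = -/D/- → run D
t=7: L0/L1/L2 = -/D/- → run D
t=8: L0/L1/L2 = -/D/- → run D
t=9: (idle)
t=10: (idle)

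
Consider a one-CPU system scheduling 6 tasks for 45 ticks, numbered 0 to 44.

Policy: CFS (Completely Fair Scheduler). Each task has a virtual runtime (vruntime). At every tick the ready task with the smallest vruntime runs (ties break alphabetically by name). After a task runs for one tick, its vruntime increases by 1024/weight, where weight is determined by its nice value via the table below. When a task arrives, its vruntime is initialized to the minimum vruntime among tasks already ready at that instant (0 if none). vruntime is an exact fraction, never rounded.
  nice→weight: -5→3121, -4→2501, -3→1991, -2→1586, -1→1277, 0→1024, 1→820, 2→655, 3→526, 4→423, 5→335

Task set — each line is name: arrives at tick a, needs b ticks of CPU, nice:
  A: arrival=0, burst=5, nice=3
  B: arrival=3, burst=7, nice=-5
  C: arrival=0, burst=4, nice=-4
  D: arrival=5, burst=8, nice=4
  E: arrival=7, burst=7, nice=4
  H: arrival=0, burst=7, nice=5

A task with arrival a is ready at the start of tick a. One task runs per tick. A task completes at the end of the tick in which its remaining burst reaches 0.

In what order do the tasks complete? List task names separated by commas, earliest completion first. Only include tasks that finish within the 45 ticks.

completion order = C, B, A, E, D, H

t=0: vr[A=0 C=0 H=0] → run A
t=1: vr[A=512/263 C=0 H=0] → run C
t=2: vr[A=512/263 C=1024/2501 H=0] → run H
t=3: vr[A=512/263 B=1024/2501 C=1024/2501 H=1024/335] → run B
t=4: vr[A=512/263 B=5756928/7805621 C=1024/2501 H=1024/335] → run C
t=5: vr[A=512/263 B=5756928/7805621 C=2048/2501 D=5756928/7805621 H=1024/335] → run B
t=6: vr[A=512/263 B=8317952/7805621 C=2048/2501 D=5756928/7805621 H=1024/335] → run D
t=7: vr[A=512/263 B=8317952/7805621 C=2048/2501 D=10428136448/3301777683 E=2048/2501 H=1024/335] → run C
t=8: vr[A=512/263 B=8317952/7805621 C=3072/2501 D=10428136448/3301777683 E=2048/2501 H=1024/335] → run E
t=9: vr[A=512/263 B=8317952/7805621 C=3072/2501 D=10428136448/3301777683 E=3427328/1057923 H=1024/335] → run B
t=10: vr[A=512/263 B=10878976/7805621 C=3072/2501 D=10428136448/3301777683 E=3427328/1057923 H=1024/335] → run C
t=11: vr[A=512/263 B=10878976/7805621 D=10428136448/3301777683 E=3427328/1057923 H=1024/335] → run B
t=12: vr[A=512/263 B=13440000/7805621 D=10428136448/3301777683 E=3427328/1057923 H=1024/335] → run B
t=13: vr[A=512/263 B=16001024/7805621 D=10428136448/3301777683 E=3427328/1057923 H=1024/335] → run A
t=14: vr[A=1024/263 B=16001024/7805621 D=10428136448/3301777683 E=3427328/1057923 H=1024/335] → run B
t=15: vr[A=1024/263 B=18562048/7805621 D=10428136448/3301777683 E=3427328/1057923 H=1024/335] → run B
t=16: vr[A=1024/263 D=10428136448/3301777683 E=3427328/1057923 H=1024/335] → run H
t=17: vr[A=1024/263 D=10428136448/3301777683 E=3427328/1057923 H=2048/335] → run D
t=18: vr[A=1024/263 D=18421092352/3301777683 E=3427328/1057923 H=2048/335] → run E
t=19: vr[A=1024/263 D=18421092352/3301777683 E=5988352/1057923 H=2048/335] → run A
t=20: vr[A=1536/263 D=18421092352/3301777683 E=5988352/1057923 H=2048/335] → run D
t=21: vr[A=1536/263 D=8804682752/1100592561 E=5988352/1057923 H=2048/335] → run E
t=22: vr[A=1536/263 D=8804682752/1100592561 E=2849792/352641 H=2048/335] → run A
t=23: vr[A=2048/263 D=8804682752/1100592561 E=2849792/352641 H=2048/335] → run H
t=24: vr[A=2048/263 D=8804682752/1100592561 E=2849792/352641 H=3072/335] → run A
t=25: vr[D=8804682752/1100592561 E=2849792/352641 H=3072/335] → run D
t=26: vr[D=34407004160/3301777683 E=2849792/352641 H=3072/335] → run E
t=27: vr[D=34407004160/3301777683 E=11110400/1057923 H=3072/335] → run H
t=28: vr[D=34407004160/3301777683 E=11110400/1057923 H=4096/335] → run D
t=29: vr[D=42399960064/3301777683 E=11110400/1057923 H=4096/335] → run E
t=30: vr[D=42399960064/3301777683 E=13671424/1057923 H=4096/335] → run H
t=31: vr[D=42399960064/3301777683 E=13671424/1057923 H=1024/67] → run D
t=32: vr[D=16797638656/1100592561 E=13671424/1057923 H=1024/67] → run E
t=33: vr[D=16797638656/1100592561 E=5410816/352641 H=1024/67] → run D
t=34: vr[D=58385871872/3301777683 E=5410816/352641 H=1024/67] → run H
t=35: vr[D=58385871872/3301777683 E=5410816/352641 H=6144/335] → run E
t=36: vr[D=58385871872/3301777683 H=6144/335] → run D
t=37: vr[H=6144/335] → run H
t=38: (idle)
t=39: (idle)
t=40: (idle)
t=41: (idle)
t=42: (idle)
t=43: (idle)
t=44: (idle)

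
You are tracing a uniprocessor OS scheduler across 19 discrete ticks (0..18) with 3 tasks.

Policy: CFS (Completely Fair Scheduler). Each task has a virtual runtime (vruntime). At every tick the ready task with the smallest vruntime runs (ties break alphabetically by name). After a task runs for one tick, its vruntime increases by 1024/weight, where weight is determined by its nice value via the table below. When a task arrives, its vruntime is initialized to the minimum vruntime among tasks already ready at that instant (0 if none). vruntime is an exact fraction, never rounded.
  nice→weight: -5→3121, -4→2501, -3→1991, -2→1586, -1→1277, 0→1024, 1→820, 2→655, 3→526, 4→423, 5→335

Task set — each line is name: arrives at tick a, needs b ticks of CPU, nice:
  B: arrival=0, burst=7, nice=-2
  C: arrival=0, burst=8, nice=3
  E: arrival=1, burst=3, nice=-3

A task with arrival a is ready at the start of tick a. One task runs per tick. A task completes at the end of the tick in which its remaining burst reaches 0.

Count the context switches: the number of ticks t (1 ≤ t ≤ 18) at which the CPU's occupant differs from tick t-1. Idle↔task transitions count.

t=0: vr[B=0 C=0] → run B
t=1: vr[B=512/793 C=0 E=0] → run C
t=2: vr[B=512/793 C=512/263 E=0] → run E
t=3: vr[B=512/793 C=512/263 E=1024/1991] → run E
t=4: vr[B=512/793 C=512/263 E=2048/1991] → run B
t=5: vr[B=1024/793 C=512/263 E=2048/1991] → run E
t=6: vr[B=1024/793 C=512/263] → run B
t=7: vr[B=1536/793 C=512/263] → run B
t=8: vr[B=2048/793 C=512/263] → run C
t=9: vr[B=2048/793 C=1024/263] → run B
t=10: vr[B=2560/793 C=1024/263] → run B
t=11: vr[B=3072/793 C=1024/263] → run B
t=12: vr[C=1024/263] → run C
t=13: vr[C=1536/263] → run C
t=14: vr[C=2048/263] → run C
t=15: vr[C=2560/263] → run C
t=16: vr[C=3072/263] → run C
t=17: vr[C=3584/263] → run C
t=18: (idle)

context switches = 9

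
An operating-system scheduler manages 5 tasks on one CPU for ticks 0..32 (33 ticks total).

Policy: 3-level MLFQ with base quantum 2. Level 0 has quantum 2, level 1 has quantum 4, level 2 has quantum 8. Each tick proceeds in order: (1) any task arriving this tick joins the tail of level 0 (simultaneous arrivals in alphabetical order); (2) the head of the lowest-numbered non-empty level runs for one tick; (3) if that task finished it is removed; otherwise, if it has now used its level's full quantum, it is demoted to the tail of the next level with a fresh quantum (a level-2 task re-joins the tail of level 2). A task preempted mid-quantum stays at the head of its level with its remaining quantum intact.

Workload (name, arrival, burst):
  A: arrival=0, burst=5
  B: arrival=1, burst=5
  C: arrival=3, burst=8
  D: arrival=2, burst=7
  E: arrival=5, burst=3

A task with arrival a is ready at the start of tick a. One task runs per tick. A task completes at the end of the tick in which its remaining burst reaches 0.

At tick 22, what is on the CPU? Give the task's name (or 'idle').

running at tick 22 = C

t=0: L0/L1/L2 = A/-/- → run A
t=1: L0/L1/L2 = AB/-/- → run A
t=2: L0/L1/L2 = BD/A/- → run B
t=3: L0/L1/L2 = BDC/A/- → run B
t=4: L0/L1/L2 = DC/AB/- → run D
t=5: L0/L1/L2 = DCE/AB/- → run D
t=6: L0/L1/L2 = CE/ABD/- → run C
t=7: L0/L1/L2 = CE/ABD/- → run C
t=8: L0/L1/L2 = E/ABDC/- → run E
t=9: L0/L1/L2 = E/ABDC/- → run E
t=10: L0/L1/L2 = -/ABDCE/- → run A
t=11: L0/L1/L2 = -/ABDCE/- → run A
t=12: L0/L1/L2 = -/ABDCE/- → run A
t=13: L0/L1/L2 = -/BDCE/- → run B
t=14: L0/L1/L2 = -/BDCE/- → run B
t=15: L0/L1/L2 = -/BDCE/- → run B
t=16: L0/L1/L2 = -/DCE/- → run D
t=17: L0/L1/L2 = -/DCE/- → run D
t=18: L0/L1/L2 = -/DCE/- → run D
t=19: L0/L1/L2 = -/DCE/- → run D
t=20: L0/L1/L2 = -/CE/D → run C
t=21: L0/L1/L2 = -/CE/D → run C
t=22: L0/L1/L2 = -/CE/D → run C
t=23: L0/L1/L2 = -/CE/D → run C
t=24: L0/L1/L2 = -/E/DC → run E
t=25: L0/L1/L2 = -/-/DC → run D
t=26: L0/L1/L2 = -/-/C → run C
t=27: L0/L1/L2 = -/-/C → run C
t=28: (idle)
t=29: (idle)
t=30: (idle)
t=31: (idle)
t=32: (idle)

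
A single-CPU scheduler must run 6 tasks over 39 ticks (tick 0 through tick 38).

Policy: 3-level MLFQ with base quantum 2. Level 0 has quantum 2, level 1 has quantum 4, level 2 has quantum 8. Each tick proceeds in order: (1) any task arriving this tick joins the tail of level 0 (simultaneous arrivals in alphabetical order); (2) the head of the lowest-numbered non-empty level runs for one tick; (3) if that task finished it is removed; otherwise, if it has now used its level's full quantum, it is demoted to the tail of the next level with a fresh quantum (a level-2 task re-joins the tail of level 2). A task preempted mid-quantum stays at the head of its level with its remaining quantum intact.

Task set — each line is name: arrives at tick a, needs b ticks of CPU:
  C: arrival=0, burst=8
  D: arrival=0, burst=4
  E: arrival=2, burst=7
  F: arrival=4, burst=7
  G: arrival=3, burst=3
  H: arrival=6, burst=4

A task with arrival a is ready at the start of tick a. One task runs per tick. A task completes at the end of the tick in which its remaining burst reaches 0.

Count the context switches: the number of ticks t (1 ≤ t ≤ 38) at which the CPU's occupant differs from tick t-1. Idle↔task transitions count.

context switches = 15

t=0: L0/L1/L2 = CD/-/- → run C
t=1: L0/L1/L2 = CD/-/- → run C
t=2: L0/L1/L2 = DE/C/- → run D
t=3: L0/L1/L2 = DEG/C/- → run D
t=4: L0/L1/L2 = EGF/CD/- → run E
t=5: L0/L1/L2 = EGF/CD/- → run E
t=6: L0/L1/L2 = GFH/CDE/- → run G
t=7: L0/L1/L2 = GFH/CDE/- → run G
t=8: L0/L1/L2 = FH/CDEG/- → run F
t=9: L0/L1/L2 = FH/CDEG/- → run F
t=10: L0/L1/L2 = H/CDEGF/- → run H
t=11: L0/L1/L2 = H/CDEGF/- → run H
t=12: L0/L1/L2 = -/CDEGFH/- → run C
t=13: L0/L1/L2 = -/CDEGFH/- → run C
t=14: L0/L1/L2 = -/CDEGFH/- → run C
t=15: L0/L1/L2 = -/CDEGFH/- → run C
t=16: L0/L1/L2 = -/DEGFH/C → run D
t=17: L0/L1/L2 = -/DEGFH/C → run D
t=18: L0/L1/L2 = -/EGFH/C → run E
t=19: L0/L1/L2 = -/EGFH/C → run E
t=20: L0/L1/L2 = -/EGFH/C → run E
t=21: L0/L1/L2 = -/EGFH/C → run E
t=22: L0/L1/L2 = -/GFH/CE → run G
t=23: L0/L1/L2 = -/FH/CE → run F
t=24: L0/L1/L2 = -/FH/CE → run F
t=25: L0/L1/L2 = -/FH/CE → run F
t=26: L0/L1/L2 = -/FH/CE → run F
t=27: L0/L1/L2 = -/H/CEF → run H
t=28: L0/L1/L2 = -/H/CEF → run H
t=29: L0/L1/L2 = -/-/CEF → run C
t=30: L0/L1/L2 = -/-/CEF → run C
t=31: L0/L1/L2 = -/-/EF → run E
t=32: L0/L1/L2 = -/-/F → run F
t=33: (idle)
t=34: (idle)
t=35: (idle)
t=36: (idle)
t=37: (idle)
t=38: (idle)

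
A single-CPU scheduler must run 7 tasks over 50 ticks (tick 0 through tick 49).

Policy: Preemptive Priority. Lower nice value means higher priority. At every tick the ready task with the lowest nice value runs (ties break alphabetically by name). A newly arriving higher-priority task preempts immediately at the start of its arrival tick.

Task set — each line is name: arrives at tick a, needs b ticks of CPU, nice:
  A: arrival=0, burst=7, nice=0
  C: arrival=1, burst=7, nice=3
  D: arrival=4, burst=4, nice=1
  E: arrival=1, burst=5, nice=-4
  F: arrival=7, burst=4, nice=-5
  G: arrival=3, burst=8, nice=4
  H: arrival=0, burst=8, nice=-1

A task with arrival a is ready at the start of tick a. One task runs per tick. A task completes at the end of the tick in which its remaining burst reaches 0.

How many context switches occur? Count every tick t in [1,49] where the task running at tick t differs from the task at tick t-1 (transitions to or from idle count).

context switches = 9

t=0: ready={A,H} → run H
t=1: ready={A,C,E,H} → run E
t=2: ready={A,C,E,H} → run E
t=3: ready={A,C,E,G,H} → run E
t=4: ready={A,C,D,E,G,H} → run E
t=5: ready={A,C,D,E,G,H} → run E
t=6: ready={A,C,D,G,H} → run H
t=7: ready={A,C,D,F,G,H} → run F
t=8: ready={A,C,D,F,G,H} → run F
t=9: ready={A,C,D,F,G,H} → run F
t=10: ready={A,C,D,F,G,H} → run F
t=11: ready={A,C,D,G,H} → run H
t=12: ready={A,C,D,G,H} → run H
t=13: ready={A,C,D,G,H} → run H
t=14: ready={A,C,D,G,H} → run H
t=15: ready={A,C,D,G,H} → run H
t=16: ready={A,C,D,G,H} → run H
t=17: ready={A,C,D,G} → run A
t=18: ready={A,C,D,G} → run A
t=19: ready={A,C,D,G} → run A
t=20: ready={A,C,D,G} → run A
t=21: ready={A,C,D,G} → run A
t=22: ready={A,C,D,G} → run A
t=23: ready={A,C,D,G} → run A
t=24: ready={C,D,G} → run D
t=25: ready={C,D,G} → run D
t=26: ready={C,D,G} → run D
t=27: ready={C,D,G} → run D
t=28: ready={C,G} → run C
t=29: ready={C,G} → run C
t=30: ready={C,G} → run C
t=31: ready={C,G} → run C
t=32: ready={C,G} → run C
t=33: ready={C,G} → run C
t=34: ready={C,G} → run C
t=35: ready={G} → run G
t=36: ready={G} → run G
t=37: ready={G} → run G
t=38: ready={G} → run G
t=39: ready={G} → run G
t=40: ready={G} → run G
t=41: ready={G} → run G
t=42: ready={G} → run G
t=43: (idle)
t=44: (idle)
t=45: (idle)
t=46: (idle)
t=47: (idle)
t=48: (idle)
t=49: (idle)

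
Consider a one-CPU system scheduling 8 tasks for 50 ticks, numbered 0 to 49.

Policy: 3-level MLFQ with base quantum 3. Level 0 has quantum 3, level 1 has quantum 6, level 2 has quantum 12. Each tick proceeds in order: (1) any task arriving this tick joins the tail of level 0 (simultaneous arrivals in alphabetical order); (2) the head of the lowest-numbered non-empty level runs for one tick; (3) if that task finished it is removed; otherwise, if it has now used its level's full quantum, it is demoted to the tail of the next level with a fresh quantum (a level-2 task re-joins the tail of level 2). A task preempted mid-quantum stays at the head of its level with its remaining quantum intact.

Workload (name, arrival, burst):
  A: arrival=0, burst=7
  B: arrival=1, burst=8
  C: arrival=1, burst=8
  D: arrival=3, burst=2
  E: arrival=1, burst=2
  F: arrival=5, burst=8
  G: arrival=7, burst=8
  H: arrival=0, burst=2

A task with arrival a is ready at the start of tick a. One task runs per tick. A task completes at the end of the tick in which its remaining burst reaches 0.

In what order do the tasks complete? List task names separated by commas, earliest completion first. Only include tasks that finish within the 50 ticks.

completion order = H, E, D, A, B, C, F, G

t=0: L0/L1/L2 = AH/-/- → run A
t=1: L0/L1/L2 = AHBCE/-/- → run A
t=2: L0/L1/L2 = AHBCE/-/- → run A
t=3: L0/L1/L2 = HBCED/A/- → run H
t=4: L0/L1/L2 = HBCED/A/- → run H
t=5: L0/L1/L2 = BCEDF/A/- → run B
t=6: L0/L1/L2 = BCEDF/A/- → run B
t=7: L0/L1/L2 = BCEDFG/A/- → run B
t=8: L0/L1/L2 = CEDFG/AB/- → run C
t=9: L0/L1/L2 = CEDFG/AB/- → run C
t=10: L0/L1/L2 = CEDFG/AB/- → run C
t=11: L0/L1/L2 = EDFG/ABC/- → run E
t=12: L0/L1/L2 = EDFG/ABC/- → run E
t=13: L0/L1/L2 = DFG/ABC/- → run D
t=14: L0/L1/L2 = DFG/ABC/- → run D
t=15: L0/L1/L2 = FG/ABC/- → run F
t=16: L0/L1/L2 = FG/ABC/- → run F
t=17: L0/L1/L2 = FG/ABC/- → run F
t=18: L0/L1/L2 = G/ABCF/- → run G
t=19: L0/L1/L2 = G/ABCF/- → run G
t=20: L0/L1/L2 = G/ABCF/- → run G
t=21: L0/L1/L2 = -/ABCFG/- → run A
t=22: L0/L1/L2 = -/ABCFG/- → run A
t=23: L0/L1/L2 = -/ABCFG/- → run A
t=24: L0/L1/L2 = -/ABCFG/- → run A
t=25: L0/L1/L2 = -/BCFG/- → run B
t=26: L0/L1/L2 = -/BCFG/- → run B
t=27: L0/L1/L2 = -/BCFG/- → run B
t=28: L0/L1/L2 = -/BCFG/- → run B
t=29: L0/L1/L2 = -/BCFG/- → run B
t=30: L0/L1/L2 = -/CFG/- → run C
t=31: L0/L1/L2 = -/CFG/- → run C
t=32: L0/L1/L2 = -/CFG/- → run C
t=33: L0/L1/L2 = -/CFG/- → run C
t=34: L0/L1/L2 = -/CFG/- → run C
t=35: L0/L1/L2 = -/FG/- → run F
t=36: L0/L1/L2 = -/FG/- → run F
t=37: L0/L1/L2 = -/FG/- → run F
t=38: L0/L1/L2 = -/FG/- → run F
t=39: L0/L1/L2 = -/FG/- → run F
t=40: L0/L1/L2 = -/G/- → run G
t=41: L0/L1/L2 = -/G/- → run G
t=42: L0/L1/L2 = -/G/- → run G
t=43: L0/L1/L2 = -/G/- → run G
t=44: L0/L1/L2 = -/G/- → run G
t=45: (idle)
t=46: (idle)
t=47: (idle)
t=48: (idle)
t=49: (idle)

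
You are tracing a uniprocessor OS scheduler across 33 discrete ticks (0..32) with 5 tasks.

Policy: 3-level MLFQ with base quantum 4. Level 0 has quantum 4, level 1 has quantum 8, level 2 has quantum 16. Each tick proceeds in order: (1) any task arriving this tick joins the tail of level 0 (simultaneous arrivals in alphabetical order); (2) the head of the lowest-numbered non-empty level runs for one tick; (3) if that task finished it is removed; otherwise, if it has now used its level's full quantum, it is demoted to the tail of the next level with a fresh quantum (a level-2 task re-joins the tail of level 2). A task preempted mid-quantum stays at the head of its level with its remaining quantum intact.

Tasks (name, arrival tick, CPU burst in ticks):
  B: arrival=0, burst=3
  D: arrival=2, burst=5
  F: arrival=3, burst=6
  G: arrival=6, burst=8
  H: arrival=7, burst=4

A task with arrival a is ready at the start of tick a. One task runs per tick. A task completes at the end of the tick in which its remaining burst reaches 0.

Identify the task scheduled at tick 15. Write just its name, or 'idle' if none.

t=0: L0/L1/L2 = B/-/- → run B
t=1: L0/L1/L2 = B/-/- → run B
t=2: L0/L1/L2 = BD/-/- → run B
t=3: L0/L1/L2 = DF/-/- → run D
t=4: L0/L1/L2 = DF/-/- → run D
t=5: L0/L1/L2 = DF/-/- → run D
t=6: L0/L1/L2 = DFG/-/- → run D
t=7: L0/L1/L2 = FGH/D/- → run F
t=8: L0/L1/L2 = FGH/D/- → run F
t=9: L0/L1/L2 = FGH/D/- → run F
t=10: L0/L1/L2 = FGH/D/- → run F
t=11: L0/L1/L2 = GH/DF/- → run G
t=12: L0/L1/L2 = GH/DF/- → run G
t=13: L0/L1/L2 = GH/DF/- → run G
t=14: L0/L1/L2 = GH/DF/- → run G
t=15: L0/L1/L2 = H/DFG/- → run H
t=16: L0/L1/L2 = H/DFG/- → run H
t=17: L0/L1/L2 = H/DFG/- → run H
t=18: L0/L1/L2 = H/DFG/- → run H
t=19: L0/L1/L2 = -/DFG/- → run D
t=20: L0/L1/L2 = -/FG/- → run F
t=21: L0/L1/L2 = -/FG/- → run F
t=22: L0/L1/L2 = -/G/- → run G
t=23: L0/L1/L2 = -/G/- → run G
t=24: L0/L1/L2 = -/G/- → run G
t=25: L0/L1/L2 = -/G/- → run G
t=26: (idle)
t=27: (idle)
t=28: (idle)
t=29: (idle)
t=30: (idle)
t=31: (idle)
t=32: (idle)

running at tick 15 = H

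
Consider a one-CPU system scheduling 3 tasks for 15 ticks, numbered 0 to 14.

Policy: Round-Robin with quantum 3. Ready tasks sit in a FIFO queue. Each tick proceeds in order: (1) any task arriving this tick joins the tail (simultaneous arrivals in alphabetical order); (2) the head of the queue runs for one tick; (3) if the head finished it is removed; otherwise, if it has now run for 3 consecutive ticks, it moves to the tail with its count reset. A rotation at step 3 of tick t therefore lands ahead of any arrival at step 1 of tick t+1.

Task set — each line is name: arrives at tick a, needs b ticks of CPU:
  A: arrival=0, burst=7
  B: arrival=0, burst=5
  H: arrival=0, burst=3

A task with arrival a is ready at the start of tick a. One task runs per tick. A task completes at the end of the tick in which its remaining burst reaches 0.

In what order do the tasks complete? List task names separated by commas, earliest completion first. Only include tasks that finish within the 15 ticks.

completion order = H, B, A

t=0: queue=[A,B,H] q_used=0 → run A
t=1: queue=[A,B,H] q_used=1 → run A
t=2: queue=[A,B,H] q_used=2 → run A
t=3: queue=[B,H,A] q_used=0 → run B
t=4: queue=[B,H,A] q_used=1 → run B
t=5: queue=[B,H,A] q_used=2 → run B
t=6: queue=[H,A,B] q_used=0 → run H
t=7: queue=[H,A,B] q_used=1 → run H
t=8: queue=[H,A,B] q_used=2 → run H
t=9: queue=[A,B] q_used=0 → run A
t=10: queue=[A,B] q_used=1 → run A
t=11: queue=[A,B] q_used=2 → run A
t=12: queue=[B,A] q_used=0 → run B
t=13: queue=[B,A] q_used=1 → run B
t=14: queue=[A] q_used=0 → run A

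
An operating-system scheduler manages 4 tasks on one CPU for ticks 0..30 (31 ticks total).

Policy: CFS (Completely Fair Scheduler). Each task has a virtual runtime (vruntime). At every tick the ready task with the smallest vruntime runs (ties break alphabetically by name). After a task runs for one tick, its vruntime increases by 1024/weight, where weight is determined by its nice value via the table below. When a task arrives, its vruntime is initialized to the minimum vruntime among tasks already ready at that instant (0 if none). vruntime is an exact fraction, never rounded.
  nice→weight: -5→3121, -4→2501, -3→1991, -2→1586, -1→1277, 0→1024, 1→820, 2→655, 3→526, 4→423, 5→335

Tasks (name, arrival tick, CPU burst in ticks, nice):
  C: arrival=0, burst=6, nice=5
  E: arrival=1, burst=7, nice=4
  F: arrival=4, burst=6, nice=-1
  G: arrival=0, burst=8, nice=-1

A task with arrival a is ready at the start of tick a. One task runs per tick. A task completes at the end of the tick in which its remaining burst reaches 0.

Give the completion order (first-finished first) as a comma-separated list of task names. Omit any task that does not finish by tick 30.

completion order = F, G, E, C

t=0: vr[C=0 G=0] → run C
t=1: vr[C=1024/335 E=0 G=0] → run E
t=2: vr[C=1024/335 E=1024/423 G=0] → run G
t=3: vr[C=1024/335 E=1024/423 G=1024/1277] → run G
t=4: vr[C=1024/335 E=1024/423 F=2048/1277 G=2048/1277] → run F
t=5: vr[C=1024/335 E=1024/423 F=3072/1277 G=2048/1277] → run G
t=6: vr[C=1024/335 E=1024/423 F=3072/1277 G=3072/1277] → run F
t=7: vr[C=1024/335 E=1024/423 F=4096/1277 G=3072/1277] → run G
t=8: vr[C=1024/335 E=1024/423 F=4096/1277 G=4096/1277] → run E
t=9: vr[C=1024/335 E=2048/423 F=4096/1277 G=4096/1277] → run C
t=10: vr[C=2048/335 E=2048/423 F=4096/1277 G=4096/1277] → run F
t=11: vr[C=2048/335 E=2048/423 F=5120/1277 G=4096/1277] → run G
t=12: vr[C=2048/335 E=2048/423 F=5120/1277 G=5120/1277] → run F
t=13: vr[C=2048/335 E=2048/423 F=6144/1277 G=5120/1277] → run G
t=14: vr[C=2048/335 E=2048/423 F=6144/1277 G=6144/1277] → run F
t=15: vr[C=2048/335 E=2048/423 F=7168/1277 G=6144/1277] → run G
t=16: vr[C=2048/335 E=2048/423 F=7168/1277 G=7168/1277] → run E
t=17: vr[C=2048/335 E=1024/141 F=7168/1277 G=7168/1277] → run F
t=18: vr[C=2048/335 E=1024/141 G=7168/1277] → run G
t=19: vr[C=2048/335 E=1024/141] → run C
t=20: vr[C=3072/335 E=1024/141] → run E
t=21: vr[C=3072/335 E=4096/423] → run C
t=22: vr[C=4096/335 E=4096/423] → run E
t=23: vr[C=4096/335 E=5120/423] → run E
t=24: vr[C=4096/335 E=2048/141] → run C
t=25: vr[C=1024/67 E=2048/141] → run E
t=26: vr[C=1024/67] → run C
t=27: (idle)
t=28: (idle)
t=29: (idle)
t=30: (idle)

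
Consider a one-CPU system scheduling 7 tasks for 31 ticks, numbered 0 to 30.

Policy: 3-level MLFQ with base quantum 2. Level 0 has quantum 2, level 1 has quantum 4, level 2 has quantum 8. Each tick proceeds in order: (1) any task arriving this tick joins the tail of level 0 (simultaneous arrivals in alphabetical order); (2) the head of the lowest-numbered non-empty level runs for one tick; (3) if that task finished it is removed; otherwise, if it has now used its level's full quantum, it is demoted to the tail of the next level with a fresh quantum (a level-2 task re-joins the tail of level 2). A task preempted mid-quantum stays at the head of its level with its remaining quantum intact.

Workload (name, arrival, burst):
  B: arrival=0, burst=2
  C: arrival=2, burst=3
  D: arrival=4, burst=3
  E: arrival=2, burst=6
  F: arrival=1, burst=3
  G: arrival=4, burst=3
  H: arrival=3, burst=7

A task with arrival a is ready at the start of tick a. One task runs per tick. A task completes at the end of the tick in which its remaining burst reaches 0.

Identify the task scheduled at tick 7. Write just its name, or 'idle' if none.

running at tick 7 = E

t=0: L0/L1/L2 = B/-/- → run B
t=1: L0/L1/L2 = BF/-/- → run B
t=2: L0/L1/L2 = FCE/-/- → run F
t=3: L0/L1/L2 = FCEH/-/- → run F
t=4: L0/L1/L2 = CEHDG/F/- → run C
t=5: L0/L1/L2 = CEHDG/F/- → run C
t=6: L0/L1/L2 = EHDG/FC/- → run E
t=7: L0/L1/L2 = EHDG/FC/- → run E
t=8: L0/L1/L2 = HDG/FCE/- → run H
t=9: L0/L1/L2 = HDG/FCE/- → run H
t=10: L0/L1/L2 = DG/FCEH/- → run D
t=11: L0/L1/L2 = DG/FCEH/- → run D
t=12: L0/L1/L2 = G/FCEHD/- → run G
t=13: L0/L1/L2 = G/FCEHD/- → run G
t=14: L0/L1/L2 = -/FCEHDG/- → run F
t=15: L0/L1/L2 = -/CEHDG/- → run C
t=16: L0/L1/L2 = -/EHDG/- → run E
t=17: L0/L1/L2 = -/EHDG/- → run E
t=18: L0/L1/L2 = -/EHDG/- → run E
t=19: L0/L1/L2 = -/EHDG/- → run E
t=20: L0/L1/L2 = -/HDG/- → run H
t=21: L0/L1/L2 = -/HDG/- → run H
t=22: L0/L1/L2 = -/HDG/- → run H
t=23: L0/L1/L2 = -/HDG/- → run H
t=24: L0/L1/L2 = -/DG/H → run D
t=25: L0/L1/L2 = -/G/H → run G
t=26: L0/L1/L2 = -/-/H → run H
t=27: (idle)
t=28: (idle)
t=29: (idle)
t=30: (idle)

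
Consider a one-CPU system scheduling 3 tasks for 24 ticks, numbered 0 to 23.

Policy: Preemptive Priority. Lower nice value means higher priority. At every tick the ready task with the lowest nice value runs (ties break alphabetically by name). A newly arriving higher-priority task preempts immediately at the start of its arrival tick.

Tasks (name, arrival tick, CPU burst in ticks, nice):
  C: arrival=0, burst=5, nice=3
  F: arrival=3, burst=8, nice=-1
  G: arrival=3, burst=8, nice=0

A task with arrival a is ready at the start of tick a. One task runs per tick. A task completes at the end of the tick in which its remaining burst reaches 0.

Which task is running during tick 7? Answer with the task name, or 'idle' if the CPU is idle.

t=0: ready={C} → run C
t=1: ready={C} → run C
t=2: ready={C} → run C
t=3: ready={C,F,G} → run F
t=4: ready={C,F,G} → run F
t=5: ready={C,F,G} → run F
t=6: ready={C,F,G} → run F
t=7: ready={C,F,G} → run F
t=8: ready={C,F,G} → run F
t=9: ready={C,F,G} → run F
t=10: ready={C,F,G} → run F
t=11: ready={C,G} → run G
t=12: ready={C,G} → run G
t=13: ready={C,G} → run G
t=14: ready={C,G} → run G
t=15: ready={C,G} → run G
t=16: ready={C,G} → run G
t=17: ready={C,G} → run G
t=18: ready={C,G} → run G
t=19: ready={C} → run C
t=20: ready={C} → run C
t=21: (idle)
t=22: (idle)
t=23: (idle)

running at tick 7 = F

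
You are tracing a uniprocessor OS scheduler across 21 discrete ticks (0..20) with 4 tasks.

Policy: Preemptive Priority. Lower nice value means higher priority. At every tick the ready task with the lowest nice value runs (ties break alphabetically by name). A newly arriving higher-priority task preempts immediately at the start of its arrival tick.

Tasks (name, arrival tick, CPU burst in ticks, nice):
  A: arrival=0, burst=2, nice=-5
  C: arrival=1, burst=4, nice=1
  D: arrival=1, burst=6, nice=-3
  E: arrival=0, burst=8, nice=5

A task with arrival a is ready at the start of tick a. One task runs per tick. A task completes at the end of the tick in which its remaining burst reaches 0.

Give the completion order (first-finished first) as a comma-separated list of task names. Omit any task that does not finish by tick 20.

t=0: ready={A,E} → run A
t=1: ready={A,C,D,E} → run A
t=2: ready={C,D,E} → run D
t=3: ready={C,D,E} → run D
t=4: ready={C,D,E} → run D
t=5: ready={C,D,E} → run D
t=6: ready={C,D,E} → run D
t=7: ready={C,D,E} → run D
t=8: ready={C,E} → run C
t=9: ready={C,E} → run C
t=10: ready={C,E} → run C
t=11: ready={C,E} → run C
t=12: ready={E} → run E
t=13: ready={E} → run E
t=14: ready={E} → run E
t=15: ready={E} → run E
t=16: ready={E} → run E
t=17: ready={E} → run E
t=18: ready={E} → run E
t=19: ready={E} → run E
t=20: (idle)

completion order = A, D, C, E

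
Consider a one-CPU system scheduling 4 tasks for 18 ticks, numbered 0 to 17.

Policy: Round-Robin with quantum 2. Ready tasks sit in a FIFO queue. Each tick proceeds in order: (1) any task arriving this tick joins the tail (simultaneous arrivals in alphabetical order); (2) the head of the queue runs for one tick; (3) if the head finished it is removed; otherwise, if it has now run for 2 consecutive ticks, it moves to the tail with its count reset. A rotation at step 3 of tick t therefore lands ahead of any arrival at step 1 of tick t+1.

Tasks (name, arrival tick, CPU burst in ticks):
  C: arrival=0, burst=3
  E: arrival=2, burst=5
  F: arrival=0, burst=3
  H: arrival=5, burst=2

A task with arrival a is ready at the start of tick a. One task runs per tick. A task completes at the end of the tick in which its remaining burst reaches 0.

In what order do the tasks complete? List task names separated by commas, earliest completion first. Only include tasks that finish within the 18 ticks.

t=0: queue=[C,F] q_used=0 → run C
t=1: queue=[C,F] q_used=1 → run C
t=2: queue=[F,C,E] q_used=0 → run F
t=3: queue=[F,C,E] q_used=1 → run F
t=4: queue=[C,E,F] q_used=0 → run C
t=5: queue=[E,F,H] q_used=0 → run E
t=6: queue=[E,F,H] q_used=1 → run E
t=7: queue=[F,H,E] q_used=0 → run F
t=8: queue=[H,E] q_used=0 → run H
t=9: queue=[H,E] q_used=1 → run H
t=10: queue=[E] q_used=0 → run E
t=11: queue=[E] q_used=1 → run E
t=12: queue=[E] q_used=0 → run E
t=13: (idle)
t=14: (idle)
t=15: (idle)
t=16: (idle)
t=17: (idle)

completion order = C, F, H, E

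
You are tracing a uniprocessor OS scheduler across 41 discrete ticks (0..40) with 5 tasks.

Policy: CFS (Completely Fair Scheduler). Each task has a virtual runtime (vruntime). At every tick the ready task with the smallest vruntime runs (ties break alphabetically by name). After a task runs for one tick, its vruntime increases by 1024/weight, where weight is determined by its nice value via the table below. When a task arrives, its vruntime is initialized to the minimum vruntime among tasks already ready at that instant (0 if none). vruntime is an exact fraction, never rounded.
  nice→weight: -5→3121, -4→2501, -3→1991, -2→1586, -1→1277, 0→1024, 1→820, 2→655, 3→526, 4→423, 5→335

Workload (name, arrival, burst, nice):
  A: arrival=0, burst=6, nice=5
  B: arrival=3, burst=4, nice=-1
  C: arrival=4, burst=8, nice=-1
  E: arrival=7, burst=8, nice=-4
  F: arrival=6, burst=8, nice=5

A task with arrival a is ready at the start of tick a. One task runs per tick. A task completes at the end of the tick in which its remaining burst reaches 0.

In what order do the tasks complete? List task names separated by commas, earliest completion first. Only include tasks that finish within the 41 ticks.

completion order = B, E, C, A, F

t=0: vr[A=0] → run A
t=1: vr[A=1024/335] → run A
t=2: vr[A=2048/335] → run A
t=3: vr[A=3072/335 B=3072/335] → run A
t=4: vr[A=4096/335 B=3072/335 C=3072/335] → run B
t=5: vr[A=4096/335 B=4265984/427795 C=3072/335] → run C
t=6: vr[A=4096/335 B=4265984/427795 C=4265984/427795 F=4265984/427795] → run B
t=7: vr[A=4096/335 B=4609024/427795 C=4265984/427795 E=4265984/427795 F=4265984/427795] → run C
t=8: vr[A=4096/335 B=4609024/427795 C=4609024/427795 E=4265984/427795 F=4265984/427795] → run E
t=9: vr[A=4096/335 B=4609024/427795 C=4609024/427795 E=11107288064/1069915295 F=4265984/427795] → run F
t=10: vr[A=4096/335 B=4609024/427795 C=4609024/427795 E=11107288064/1069915295 F=5573632/427795] → run E
t=11: vr[A=4096/335 B=4609024/427795 C=4609024/427795 E=11545350144/1069915295 F=5573632/427795] → run B
t=12: vr[A=4096/335 B=4952064/427795 C=4609024/427795 E=11545350144/1069915295 F=5573632/427795] → run C
t=13: vr[A=4096/335 B=4952064/427795 C=4952064/427795 E=11545350144/1069915295 F=5573632/427795] → run E
t=14: vr[A=4096/335 B=4952064/427795 C=4952064/427795 E=11983412224/1069915295 F=5573632/427795] → run E
t=15: vr[A=4096/335 B=4952064/427795 C=4952064/427795 E=12421474304/1069915295 F=5573632/427795] → run B
t=16: vr[A=4096/335 C=4952064/427795 E=12421474304/1069915295 F=5573632/427795] → run C
t=17: vr[A=4096/335 C=5295104/427795 E=12421474304/1069915295 F=5573632/427795] → run E
t=18: vr[A=4096/335 C=5295104/427795 E=12859536384/1069915295 F=5573632/427795] → run E
t=19: vr[A=4096/335 C=5295104/427795 E=13297598464/1069915295 F=5573632/427795] → run A
t=20: vr[A=1024/67 C=5295104/427795 E=13297598464/1069915295 F=5573632/427795] → run C
t=21: vr[A=1024/67 C=5638144/427795 E=13297598464/1069915295 F=5573632/427795] → run E
t=22: vr[A=1024/67 C=5638144/427795 E=13735660544/1069915295 F=5573632/427795] → run E
t=23: vr[A=1024/67 C=5638144/427795 F=5573632/427795] → run F
t=24: vr[A=1024/67 C=5638144/427795 F=1376256/85559] → run C
t=25: vr[A=1024/67 C=5981184/427795 F=1376256/85559] → run C
t=26: vr[A=1024/67 C=6324224/427795 F=1376256/85559] → run C
t=27: vr[A=1024/67 F=1376256/85559] → run A
t=28: vr[F=1376256/85559] → run F
t=29: vr[F=8188928/427795] → run F
t=30: vr[F=9496576/427795] → run F
t=31: vr[F=10804224/427795] → run F
t=32: vr[F=12111872/427795] → run F
t=33: vr[F=2683904/85559] → run F
t=34: (idle)
t=35: (idle)
t=36: (idle)
t=37: (idle)
t=38: (idle)
t=39: (idle)
t=40: (idle)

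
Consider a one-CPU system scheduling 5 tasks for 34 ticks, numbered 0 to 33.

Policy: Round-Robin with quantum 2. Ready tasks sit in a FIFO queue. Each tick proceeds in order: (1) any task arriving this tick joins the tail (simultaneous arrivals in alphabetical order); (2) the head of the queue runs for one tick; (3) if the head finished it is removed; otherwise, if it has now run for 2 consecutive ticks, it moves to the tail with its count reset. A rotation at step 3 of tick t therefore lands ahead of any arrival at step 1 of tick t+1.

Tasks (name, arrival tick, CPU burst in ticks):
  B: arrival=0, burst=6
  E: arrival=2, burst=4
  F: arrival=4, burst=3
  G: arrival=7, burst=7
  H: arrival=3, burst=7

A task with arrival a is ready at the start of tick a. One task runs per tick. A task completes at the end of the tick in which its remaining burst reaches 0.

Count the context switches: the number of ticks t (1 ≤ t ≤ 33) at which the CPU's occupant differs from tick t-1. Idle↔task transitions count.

t=0: queue=[B] q_used=0 → run B
t=1: queue=[B] q_used=1 → run B
t=2: queue=[B,E] q_used=0 → run B
t=3: queue=[B,E,H] q_used=1 → run B
t=4: queue=[E,H,B,F] q_used=0 → run E
t=5: queue=[E,H,B,F] q_used=1 → run E
t=6: queue=[H,B,F,E] q_used=0 → run H
t=7: queue=[H,B,F,E,G] q_used=1 → run H
t=8: queue=[B,F,E,G,H] q_used=0 → run B
t=9: queue=[B,F,E,G,H] q_used=1 → run B
t=10: queue=[F,E,G,H] q_used=0 → run F
t=11: queue=[F,E,G,H] q_used=1 → run F
t=12: queue=[E,G,H,F] q_used=0 → run E
t=13: queue=[E,G,H,F] q_used=1 → run E
t=14: queue=[G,H,F] q_used=0 → run G
t=15: queue=[G,H,F] q_used=1 → run G
t=16: queue=[H,F,G] q_used=0 → run H
t=17: queue=[H,F,G] q_used=1 → run H
t=18: queue=[F,G,H] q_used=0 → run F
t=19: queue=[G,H] q_used=0 → run G
t=20: queue=[G,H] q_used=1 → run G
t=21: queue=[H,G] q_used=0 → run H
t=22: queue=[H,G] q_used=1 → run H
t=23: queue=[G,H] q_used=0 → run G
t=24: queue=[G,H] q_used=1 → run G
t=25: queue=[H,G] q_used=0 → run H
t=26: queue=[G] q_used=0 → run G
t=27: (idle)
t=28: (idle)
t=29: (idle)
t=30: (idle)
t=31: (idle)
t=32: (idle)
t=33: (idle)

context switches = 14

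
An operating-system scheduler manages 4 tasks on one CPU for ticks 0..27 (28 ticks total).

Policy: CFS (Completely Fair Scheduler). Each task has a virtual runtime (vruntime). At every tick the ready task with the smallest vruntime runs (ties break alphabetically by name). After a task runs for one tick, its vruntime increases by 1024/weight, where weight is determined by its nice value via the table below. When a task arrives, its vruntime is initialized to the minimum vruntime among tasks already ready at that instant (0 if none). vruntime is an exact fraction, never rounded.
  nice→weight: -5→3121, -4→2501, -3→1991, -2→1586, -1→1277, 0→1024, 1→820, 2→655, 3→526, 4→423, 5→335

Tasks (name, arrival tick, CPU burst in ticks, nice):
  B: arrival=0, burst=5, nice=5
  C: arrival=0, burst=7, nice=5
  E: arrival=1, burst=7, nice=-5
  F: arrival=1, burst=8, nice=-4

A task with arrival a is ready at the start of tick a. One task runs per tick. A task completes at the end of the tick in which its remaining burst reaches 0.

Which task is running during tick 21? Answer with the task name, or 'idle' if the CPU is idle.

running at tick 21 = B

t=0: vr[B=0 C=0] → run B
t=1: vr[B=1024/335 C=0 E=0 F=0] → run C
t=2: vr[B=1024/335 C=1024/335 E=0 F=0] → run E
t=3: vr[B=1024/335 C=1024/335 E=1024/3121 F=0] → run F
t=4: vr[B=1024/335 C=1024/335 E=1024/3121 F=1024/2501] → run E
t=5: vr[B=1024/335 C=1024/335 E=2048/3121 F=1024/2501] → run F
t=6: vr[B=1024/335 C=1024/335 E=2048/3121 F=2048/2501] → run E
t=7: vr[B=1024/335 C=1024/335 E=3072/3121 F=2048/2501] → run F
t=8: vr[B=1024/335 C=1024/335 E=3072/3121 F=3072/2501] → run E
t=9: vr[B=1024/335 C=1024/335 E=4096/3121 F=3072/2501] → run F
t=10: vr[B=1024/335 C=1024/335 E=4096/3121 F=4096/2501] → run E
t=11: vr[B=1024/335 C=1024/335 E=5120/3121 F=4096/2501] → run F
t=12: vr[B=1024/335 C=1024/335 E=5120/3121 F=5120/2501] → run E
t=13: vr[B=1024/335 C=1024/335 E=6144/3121 F=5120/2501] → run E
t=14: vr[B=1024/335 C=1024/335 F=5120/2501] → run F
t=15: vr[B=1024/335 C=1024/335 F=6144/2501] → run F
t=16: vr[B=1024/335 C=1024/335 F=7168/2501] → run F
t=17: vr[B=1024/335 C=1024/335] → run B
t=18: vr[B=2048/335 C=1024/335] → run C
t=19: vr[B=2048/335 C=2048/335] → run B
t=20: vr[B=3072/335 C=2048/335] → run C
t=21: vr[B=3072/335 C=3072/335] → run B
t=22: vr[B=4096/335 C=3072/335] → run C
t=23: vr[B=4096/335 C=4096/335] → run B
t=24: vr[C=4096/335] → run C
t=25: vr[C=1024/67] → run C
t=26: vr[C=6144/335] → run C
t=27: (idle)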